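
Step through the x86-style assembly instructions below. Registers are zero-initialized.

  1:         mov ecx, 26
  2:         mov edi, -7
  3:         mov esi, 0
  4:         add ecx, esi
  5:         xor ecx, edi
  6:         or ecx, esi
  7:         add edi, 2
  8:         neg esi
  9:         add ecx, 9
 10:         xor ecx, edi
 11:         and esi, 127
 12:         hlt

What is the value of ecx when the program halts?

ecx=26
edi=-7
esi=0
ecx=26+0=26
ecx=26^(-7)=-29
ecx=(-29)|0=-29
edi=(-7)+2=-5
esi=-(0)=0
ecx=(-29)+9=-20
ecx=(-20)^(-5)=23
esi=0&127=0
halt.

23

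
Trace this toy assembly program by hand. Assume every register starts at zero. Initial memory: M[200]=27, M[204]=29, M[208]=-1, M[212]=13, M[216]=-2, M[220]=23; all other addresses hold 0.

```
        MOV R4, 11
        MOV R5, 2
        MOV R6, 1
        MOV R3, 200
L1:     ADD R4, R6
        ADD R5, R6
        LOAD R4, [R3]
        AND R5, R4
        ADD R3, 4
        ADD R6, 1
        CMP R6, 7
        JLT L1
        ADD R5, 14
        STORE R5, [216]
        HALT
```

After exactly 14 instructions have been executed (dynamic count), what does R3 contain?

R4=11
R5=2
R6=1
R3=200
R4=11+1=12
R5=2+1=3
R4=M[200]=27
R5=3&27=3
R3=200+4=204
R6=1+1=2
CMP R6, 7  (cmp 2,7)
JLT L1: taken
R4=27+2=29
R5=3+2=5
After step 14: R3 = 204.

204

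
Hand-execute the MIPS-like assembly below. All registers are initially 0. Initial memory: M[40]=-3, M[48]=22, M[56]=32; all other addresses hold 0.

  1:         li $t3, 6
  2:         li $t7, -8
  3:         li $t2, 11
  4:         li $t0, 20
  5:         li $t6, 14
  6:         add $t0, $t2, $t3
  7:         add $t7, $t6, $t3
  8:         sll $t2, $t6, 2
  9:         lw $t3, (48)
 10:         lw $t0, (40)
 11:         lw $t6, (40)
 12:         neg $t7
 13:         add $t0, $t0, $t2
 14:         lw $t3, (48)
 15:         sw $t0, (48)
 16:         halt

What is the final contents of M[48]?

$t3=6
$t7=-8
$t2=11
$t0=20
$t6=14
$t0=11+6=17
$t7=14+6=20
$t2=14<<2=56
$t3=M[48]=22
$t0=M[40]=-3
$t6=M[40]=-3
$t7=-(20)=-20
$t0=(-3)+56=53
$t3=M[48]=22
sw $t0, (48) → M[48]=53
halt.

53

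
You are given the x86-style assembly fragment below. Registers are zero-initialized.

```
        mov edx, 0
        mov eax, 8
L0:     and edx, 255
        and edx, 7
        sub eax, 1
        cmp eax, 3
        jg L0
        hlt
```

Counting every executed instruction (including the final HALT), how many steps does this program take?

28

edx=0
eax=8
edx=0&255=0
edx=0&7=0
eax=8-1=7
cmp eax, 3  (cmp 7,3)
jg L0: taken
edx=0&255=0
edx=0&7=0
eax=7-1=6
cmp eax, 3  (cmp 6,3)
jg L0: taken
edx=0&255=0
edx=0&7=0
eax=6-1=5
cmp eax, 3  (cmp 5,3)
jg L0: taken
edx=0&255=0
edx=0&7=0
eax=5-1=4
cmp eax, 3  (cmp 4,3)
jg L0: taken
edx=0&255=0
edx=0&7=0
eax=4-1=3
cmp eax, 3  (cmp 3,3)
jg L0: not taken
halt.
Total executed instructions: 28.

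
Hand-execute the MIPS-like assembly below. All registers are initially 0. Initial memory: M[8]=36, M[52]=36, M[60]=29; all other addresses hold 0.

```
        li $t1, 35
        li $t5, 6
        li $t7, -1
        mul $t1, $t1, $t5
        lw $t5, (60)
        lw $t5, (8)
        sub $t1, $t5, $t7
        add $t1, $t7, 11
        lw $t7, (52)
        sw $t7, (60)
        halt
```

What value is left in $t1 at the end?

10

li $t1, 35 → $t1=35
li $t5, 6 → $t5=6
li $t7, -1 → $t7=-1
mul $t1, $t1, $t5 → $t1=35*6=210
lw $t5, (60) → $t5=M[60]=29
lw $t5, (8) → $t5=M[8]=36
sub $t1, $t5, $t7 → $t1=36-(-1)=37
add $t1, $t7, 11 → $t1=(-1)+11=10
lw $t7, (52) → $t7=M[52]=36
sw $t7, (60) → M[60]=36
halt.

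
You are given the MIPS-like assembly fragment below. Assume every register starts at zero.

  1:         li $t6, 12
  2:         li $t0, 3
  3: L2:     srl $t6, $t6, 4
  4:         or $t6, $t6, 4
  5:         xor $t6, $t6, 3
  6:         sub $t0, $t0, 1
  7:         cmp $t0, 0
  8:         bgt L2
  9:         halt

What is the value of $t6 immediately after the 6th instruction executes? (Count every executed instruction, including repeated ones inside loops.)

li $t6, 12 → $t6=12
li $t0, 3 → $t0=3
srl $t6, $t6, 4 → $t6=12>>4=0
or $t6, $t6, 4 → $t6=0|4=4
xor $t6, $t6, 3 → $t6=4^3=7
sub $t0, $t0, 1 → $t0=3-1=2
After step 6: $t6 = 7.

7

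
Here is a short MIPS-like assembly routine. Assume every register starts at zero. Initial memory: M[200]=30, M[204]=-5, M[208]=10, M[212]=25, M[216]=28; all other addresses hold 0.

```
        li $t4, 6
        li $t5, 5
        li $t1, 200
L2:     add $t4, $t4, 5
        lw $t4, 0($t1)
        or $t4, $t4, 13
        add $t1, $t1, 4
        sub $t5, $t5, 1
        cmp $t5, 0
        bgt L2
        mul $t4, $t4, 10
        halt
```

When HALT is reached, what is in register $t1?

220

after li $t4, 6: $t4=6
after li $t5, 5: $t5=5
after li $t1, 200: $t1=200
after add $t4, $t4, 5: $t4=6+5=11
after lw $t4, 0($t1): $t4=M[200]=30
after or $t4, $t4, 13: $t4=30|13=31
after add $t1, $t1, 4: $t1=200+4=204
after sub $t5, $t5, 1: $t5=5-1=4
cmp $t5, 0  (cmp 4,0)
bgt L2: taken
after add $t4, $t4, 5: $t4=31+5=36
after lw $t4, 0($t1): $t4=M[204]=-5
after or $t4, $t4, 13: $t4=(-5)|13=-1
after add $t1, $t1, 4: $t1=204+4=208
after sub $t5, $t5, 1: $t5=4-1=3
cmp $t5, 0  (cmp 3,0)
bgt L2: taken
after add $t4, $t4, 5: $t4=(-1)+5=4
after lw $t4, 0($t1): $t4=M[208]=10
after or $t4, $t4, 13: $t4=10|13=15
after add $t1, $t1, 4: $t1=208+4=212
after sub $t5, $t5, 1: $t5=3-1=2
cmp $t5, 0  (cmp 2,0)
bgt L2: taken
after add $t4, $t4, 5: $t4=15+5=20
after lw $t4, 0($t1): $t4=M[212]=25
after or $t4, $t4, 13: $t4=25|13=29
after add $t1, $t1, 4: $t1=212+4=216
after sub $t5, $t5, 1: $t5=2-1=1
cmp $t5, 0  (cmp 1,0)
bgt L2: taken
after add $t4, $t4, 5: $t4=29+5=34
after lw $t4, 0($t1): $t4=M[216]=28
after or $t4, $t4, 13: $t4=28|13=29
after add $t1, $t1, 4: $t1=216+4=220
after sub $t5, $t5, 1: $t5=1-1=0
cmp $t5, 0  (cmp 0,0)
bgt L2: not taken
after mul $t4, $t4, 10: $t4=29*10=290
halt.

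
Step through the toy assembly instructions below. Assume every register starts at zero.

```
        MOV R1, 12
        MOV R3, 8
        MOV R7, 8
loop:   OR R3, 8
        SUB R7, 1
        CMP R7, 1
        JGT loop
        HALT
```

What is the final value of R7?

after MOV R1, 12: R1=12
after MOV R3, 8: R3=8
after MOV R7, 8: R7=8
after OR R3, 8: R3=8|8=8
after SUB R7, 1: R7=8-1=7
CMP R7, 1  (cmp 7,1)
JGT loop: taken
after OR R3, 8: R3=8|8=8
after SUB R7, 1: R7=7-1=6
CMP R7, 1  (cmp 6,1)
JGT loop: taken
after OR R3, 8: R3=8|8=8
after SUB R7, 1: R7=6-1=5
CMP R7, 1  (cmp 5,1)
JGT loop: taken
after OR R3, 8: R3=8|8=8
after SUB R7, 1: R7=5-1=4
CMP R7, 1  (cmp 4,1)
JGT loop: taken
after OR R3, 8: R3=8|8=8
after SUB R7, 1: R7=4-1=3
CMP R7, 1  (cmp 3,1)
JGT loop: taken
after OR R3, 8: R3=8|8=8
after SUB R7, 1: R7=3-1=2
CMP R7, 1  (cmp 2,1)
JGT loop: taken
after OR R3, 8: R3=8|8=8
after SUB R7, 1: R7=2-1=1
CMP R7, 1  (cmp 1,1)
JGT loop: not taken
halt.

1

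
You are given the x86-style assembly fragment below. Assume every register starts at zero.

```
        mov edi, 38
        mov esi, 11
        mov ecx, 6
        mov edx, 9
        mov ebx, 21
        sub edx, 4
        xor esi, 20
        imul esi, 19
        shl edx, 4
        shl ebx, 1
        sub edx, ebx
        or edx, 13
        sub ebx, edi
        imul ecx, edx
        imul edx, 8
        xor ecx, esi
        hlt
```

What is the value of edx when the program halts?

376

mov edi, 38 → edi=38
mov esi, 11 → esi=11
mov ecx, 6 → ecx=6
mov edx, 9 → edx=9
mov ebx, 21 → ebx=21
sub edx, 4 → edx=9-4=5
xor esi, 20 → esi=11^20=31
imul esi, 19 → esi=31*19=589
shl edx, 4 → edx=5<<4=80
shl ebx, 1 → ebx=21<<1=42
sub edx, ebx → edx=80-42=38
or edx, 13 → edx=38|13=47
sub ebx, edi → ebx=42-38=4
imul ecx, edx → ecx=6*47=282
imul edx, 8 → edx=47*8=376
xor ecx, esi → ecx=282^589=855
halt.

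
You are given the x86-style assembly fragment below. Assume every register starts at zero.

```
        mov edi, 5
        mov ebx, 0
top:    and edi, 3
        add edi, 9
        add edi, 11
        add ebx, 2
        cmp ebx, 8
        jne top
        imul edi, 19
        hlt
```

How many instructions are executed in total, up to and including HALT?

mov edi, 5 → edi=5
mov ebx, 0 → ebx=0
and edi, 3 → edi=5&3=1
add edi, 9 → edi=1+9=10
add edi, 11 → edi=10+11=21
add ebx, 2 → ebx=0+2=2
cmp ebx, 8  (cmp 2,8)
jne top: taken
and edi, 3 → edi=21&3=1
add edi, 9 → edi=1+9=10
add edi, 11 → edi=10+11=21
add ebx, 2 → ebx=2+2=4
cmp ebx, 8  (cmp 4,8)
jne top: taken
and edi, 3 → edi=21&3=1
add edi, 9 → edi=1+9=10
add edi, 11 → edi=10+11=21
add ebx, 2 → ebx=4+2=6
cmp ebx, 8  (cmp 6,8)
jne top: taken
and edi, 3 → edi=21&3=1
add edi, 9 → edi=1+9=10
add edi, 11 → edi=10+11=21
add ebx, 2 → ebx=6+2=8
cmp ebx, 8  (cmp 8,8)
jne top: not taken
imul edi, 19 → edi=21*19=399
halt.
Total executed instructions: 28.

28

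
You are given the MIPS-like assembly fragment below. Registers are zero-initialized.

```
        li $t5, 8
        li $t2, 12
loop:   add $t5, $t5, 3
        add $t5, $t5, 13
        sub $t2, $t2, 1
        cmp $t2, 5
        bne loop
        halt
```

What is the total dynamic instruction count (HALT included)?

38

li $t5, 8 → $t5=8
li $t2, 12 → $t2=12
add $t5, $t5, 3 → $t5=8+3=11
add $t5, $t5, 13 → $t5=11+13=24
sub $t2, $t2, 1 → $t2=12-1=11
cmp $t2, 5  (cmp 11,5)
bne loop: taken
add $t5, $t5, 3 → $t5=24+3=27
add $t5, $t5, 13 → $t5=27+13=40
sub $t2, $t2, 1 → $t2=11-1=10
cmp $t2, 5  (cmp 10,5)
bne loop: taken
add $t5, $t5, 3 → $t5=40+3=43
add $t5, $t5, 13 → $t5=43+13=56
sub $t2, $t2, 1 → $t2=10-1=9
cmp $t2, 5  (cmp 9,5)
bne loop: taken
add $t5, $t5, 3 → $t5=56+3=59
add $t5, $t5, 13 → $t5=59+13=72
sub $t2, $t2, 1 → $t2=9-1=8
cmp $t2, 5  (cmp 8,5)
bne loop: taken
add $t5, $t5, 3 → $t5=72+3=75
add $t5, $t5, 13 → $t5=75+13=88
sub $t2, $t2, 1 → $t2=8-1=7
cmp $t2, 5  (cmp 7,5)
bne loop: taken
add $t5, $t5, 3 → $t5=88+3=91
add $t5, $t5, 13 → $t5=91+13=104
sub $t2, $t2, 1 → $t2=7-1=6
cmp $t2, 5  (cmp 6,5)
bne loop: taken
add $t5, $t5, 3 → $t5=104+3=107
add $t5, $t5, 13 → $t5=107+13=120
sub $t2, $t2, 1 → $t2=6-1=5
cmp $t2, 5  (cmp 5,5)
bne loop: not taken
halt.
Total executed instructions: 38.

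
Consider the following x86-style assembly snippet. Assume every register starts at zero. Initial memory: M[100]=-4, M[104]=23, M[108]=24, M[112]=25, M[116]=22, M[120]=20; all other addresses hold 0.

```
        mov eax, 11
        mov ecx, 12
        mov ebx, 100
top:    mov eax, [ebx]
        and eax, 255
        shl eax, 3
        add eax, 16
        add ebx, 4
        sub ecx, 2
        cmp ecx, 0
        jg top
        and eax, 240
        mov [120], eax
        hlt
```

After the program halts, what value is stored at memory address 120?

176

after mov eax, 11: eax=11
after mov ecx, 12: ecx=12
after mov ebx, 100: ebx=100
after mov eax, [ebx]: eax=M[100]=-4
after and eax, 255: eax=(-4)&255=252
after shl eax, 3: eax=252<<3=2016
after add eax, 16: eax=2016+16=2032
after add ebx, 4: ebx=100+4=104
after sub ecx, 2: ecx=12-2=10
cmp ecx, 0  (cmp 10,0)
jg top: taken
after mov eax, [ebx]: eax=M[104]=23
after and eax, 255: eax=23&255=23
after shl eax, 3: eax=23<<3=184
after add eax, 16: eax=184+16=200
after add ebx, 4: ebx=104+4=108
after sub ecx, 2: ecx=10-2=8
cmp ecx, 0  (cmp 8,0)
jg top: taken
after mov eax, [ebx]: eax=M[108]=24
after and eax, 255: eax=24&255=24
after shl eax, 3: eax=24<<3=192
after add eax, 16: eax=192+16=208
after add ebx, 4: ebx=108+4=112
after sub ecx, 2: ecx=8-2=6
cmp ecx, 0  (cmp 6,0)
jg top: taken
after mov eax, [ebx]: eax=M[112]=25
after and eax, 255: eax=25&255=25
after shl eax, 3: eax=25<<3=200
after add eax, 16: eax=200+16=216
after add ebx, 4: ebx=112+4=116
after sub ecx, 2: ecx=6-2=4
cmp ecx, 0  (cmp 4,0)
jg top: taken
after mov eax, [ebx]: eax=M[116]=22
after and eax, 255: eax=22&255=22
after shl eax, 3: eax=22<<3=176
after add eax, 16: eax=176+16=192
after add ebx, 4: ebx=116+4=120
after sub ecx, 2: ecx=4-2=2
cmp ecx, 0  (cmp 2,0)
jg top: taken
after mov eax, [ebx]: eax=M[120]=20
after and eax, 255: eax=20&255=20
after shl eax, 3: eax=20<<3=160
after add eax, 16: eax=160+16=176
after add ebx, 4: ebx=120+4=124
after sub ecx, 2: ecx=2-2=0
cmp ecx, 0  (cmp 0,0)
jg top: not taken
after and eax, 240: eax=176&240=176
mov [120], eax → M[120]=176
halt.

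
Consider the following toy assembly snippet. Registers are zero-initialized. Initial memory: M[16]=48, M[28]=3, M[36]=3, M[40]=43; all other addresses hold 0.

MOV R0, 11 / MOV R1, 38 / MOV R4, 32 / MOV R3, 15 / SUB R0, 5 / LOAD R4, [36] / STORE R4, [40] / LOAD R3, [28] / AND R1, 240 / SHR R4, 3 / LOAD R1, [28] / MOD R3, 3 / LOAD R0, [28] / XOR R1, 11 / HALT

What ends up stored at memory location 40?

after MOV R0, 11: R0=11
after MOV R1, 38: R1=38
after MOV R4, 32: R4=32
after MOV R3, 15: R3=15
after SUB R0, 5: R0=11-5=6
after LOAD R4, [36]: R4=M[36]=3
STORE R4, [40] → M[40]=3
after LOAD R3, [28]: R3=M[28]=3
after AND R1, 240: R1=38&240=32
after SHR R4, 3: R4=3>>3=0
after LOAD R1, [28]: R1=M[28]=3
after MOD R3, 3: R3=3%3=0
after LOAD R0, [28]: R0=M[28]=3
after XOR R1, 11: R1=3^11=8
halt.

3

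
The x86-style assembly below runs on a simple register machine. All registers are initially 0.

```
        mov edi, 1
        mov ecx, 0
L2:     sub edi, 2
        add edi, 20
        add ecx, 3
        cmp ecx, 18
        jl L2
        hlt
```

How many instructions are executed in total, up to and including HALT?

33

after mov edi, 1: edi=1
after mov ecx, 0: ecx=0
after sub edi, 2: edi=1-2=-1
after add edi, 20: edi=(-1)+20=19
after add ecx, 3: ecx=0+3=3
cmp ecx, 18  (cmp 3,18)
jl L2: taken
after sub edi, 2: edi=19-2=17
after add edi, 20: edi=17+20=37
after add ecx, 3: ecx=3+3=6
cmp ecx, 18  (cmp 6,18)
jl L2: taken
after sub edi, 2: edi=37-2=35
after add edi, 20: edi=35+20=55
after add ecx, 3: ecx=6+3=9
cmp ecx, 18  (cmp 9,18)
jl L2: taken
after sub edi, 2: edi=55-2=53
after add edi, 20: edi=53+20=73
after add ecx, 3: ecx=9+3=12
cmp ecx, 18  (cmp 12,18)
jl L2: taken
after sub edi, 2: edi=73-2=71
after add edi, 20: edi=71+20=91
after add ecx, 3: ecx=12+3=15
cmp ecx, 18  (cmp 15,18)
jl L2: taken
after sub edi, 2: edi=91-2=89
after add edi, 20: edi=89+20=109
after add ecx, 3: ecx=15+3=18
cmp ecx, 18  (cmp 18,18)
jl L2: not taken
halt.
Total executed instructions: 33.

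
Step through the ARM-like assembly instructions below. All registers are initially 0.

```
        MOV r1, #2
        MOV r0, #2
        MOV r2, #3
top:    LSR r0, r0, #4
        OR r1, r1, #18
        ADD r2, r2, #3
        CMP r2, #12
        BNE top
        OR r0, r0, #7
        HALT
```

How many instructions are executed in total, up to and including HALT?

r1=2
r0=2
r2=3
r0=2>>4=0
r1=2|18=18
r2=3+3=6
CMP r2, #12  (cmp 6,12)
BNE top: taken
r0=0>>4=0
r1=18|18=18
r2=6+3=9
CMP r2, #12  (cmp 9,12)
BNE top: taken
r0=0>>4=0
r1=18|18=18
r2=9+3=12
CMP r2, #12  (cmp 12,12)
BNE top: not taken
r0=0|7=7
halt.
Total executed instructions: 20.

20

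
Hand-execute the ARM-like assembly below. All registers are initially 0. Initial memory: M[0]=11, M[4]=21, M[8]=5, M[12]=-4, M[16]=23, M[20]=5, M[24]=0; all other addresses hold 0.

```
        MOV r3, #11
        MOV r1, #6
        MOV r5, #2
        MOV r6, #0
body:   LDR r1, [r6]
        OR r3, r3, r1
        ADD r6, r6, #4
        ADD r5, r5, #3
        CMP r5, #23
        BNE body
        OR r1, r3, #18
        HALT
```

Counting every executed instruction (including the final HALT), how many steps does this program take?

after MOV r3, #11: r3=11
after MOV r1, #6: r1=6
after MOV r5, #2: r5=2
after MOV r6, #0: r6=0
after LDR r1, [r6]: r1=M[0]=11
after OR r3, r3, r1: r3=11|11=11
after ADD r6, r6, #4: r6=0+4=4
after ADD r5, r5, #3: r5=2+3=5
CMP r5, #23  (cmp 5,23)
BNE body: taken
after LDR r1, [r6]: r1=M[4]=21
after OR r3, r3, r1: r3=11|21=31
after ADD r6, r6, #4: r6=4+4=8
after ADD r5, r5, #3: r5=5+3=8
CMP r5, #23  (cmp 8,23)
BNE body: taken
after LDR r1, [r6]: r1=M[8]=5
after OR r3, r3, r1: r3=31|5=31
after ADD r6, r6, #4: r6=8+4=12
after ADD r5, r5, #3: r5=8+3=11
CMP r5, #23  (cmp 11,23)
BNE body: taken
after LDR r1, [r6]: r1=M[12]=-4
after OR r3, r3, r1: r3=31|(-4)=-1
after ADD r6, r6, #4: r6=12+4=16
after ADD r5, r5, #3: r5=11+3=14
CMP r5, #23  (cmp 14,23)
BNE body: taken
after LDR r1, [r6]: r1=M[16]=23
after OR r3, r3, r1: r3=(-1)|23=-1
after ADD r6, r6, #4: r6=16+4=20
after ADD r5, r5, #3: r5=14+3=17
CMP r5, #23  (cmp 17,23)
BNE body: taken
after LDR r1, [r6]: r1=M[20]=5
after OR r3, r3, r1: r3=(-1)|5=-1
after ADD r6, r6, #4: r6=20+4=24
after ADD r5, r5, #3: r5=17+3=20
CMP r5, #23  (cmp 20,23)
BNE body: taken
after LDR r1, [r6]: r1=M[24]=0
after OR r3, r3, r1: r3=(-1)|0=-1
after ADD r6, r6, #4: r6=24+4=28
after ADD r5, r5, #3: r5=20+3=23
CMP r5, #23  (cmp 23,23)
BNE body: not taken
after OR r1, r3, #18: r1=(-1)|18=-1
halt.
Total executed instructions: 48.

48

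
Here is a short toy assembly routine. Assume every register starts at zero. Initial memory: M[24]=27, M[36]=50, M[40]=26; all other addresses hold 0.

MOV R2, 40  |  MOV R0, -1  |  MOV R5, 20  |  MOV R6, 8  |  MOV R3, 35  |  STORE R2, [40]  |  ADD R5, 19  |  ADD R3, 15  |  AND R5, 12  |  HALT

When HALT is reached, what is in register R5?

4

R2=40
R0=-1
R5=20
R6=8
R3=35
STORE R2, [40] → M[40]=40
R5=20+19=39
R3=35+15=50
R5=39&12=4
halt.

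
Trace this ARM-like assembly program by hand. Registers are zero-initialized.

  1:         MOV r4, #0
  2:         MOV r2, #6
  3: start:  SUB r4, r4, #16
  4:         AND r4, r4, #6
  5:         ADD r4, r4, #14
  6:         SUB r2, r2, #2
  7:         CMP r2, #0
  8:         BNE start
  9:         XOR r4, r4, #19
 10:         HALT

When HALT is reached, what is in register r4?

r4=0
r2=6
r4=0-16=-16
r4=(-16)&6=0
r4=0+14=14
r2=6-2=4
CMP r2, #0  (cmp 4,0)
BNE start: taken
r4=14-16=-2
r4=(-2)&6=6
r4=6+14=20
r2=4-2=2
CMP r2, #0  (cmp 2,0)
BNE start: taken
r4=20-16=4
r4=4&6=4
r4=4+14=18
r2=2-2=0
CMP r2, #0  (cmp 0,0)
BNE start: not taken
r4=18^19=1
halt.

1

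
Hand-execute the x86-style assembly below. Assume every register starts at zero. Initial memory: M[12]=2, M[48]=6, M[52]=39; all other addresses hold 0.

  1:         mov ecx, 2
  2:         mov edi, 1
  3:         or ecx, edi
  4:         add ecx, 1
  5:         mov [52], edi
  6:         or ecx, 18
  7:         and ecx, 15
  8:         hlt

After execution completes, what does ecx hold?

ecx=2
edi=1
ecx=2|1=3
ecx=3+1=4
mov [52], edi → M[52]=1
ecx=4|18=22
ecx=22&15=6
halt.

6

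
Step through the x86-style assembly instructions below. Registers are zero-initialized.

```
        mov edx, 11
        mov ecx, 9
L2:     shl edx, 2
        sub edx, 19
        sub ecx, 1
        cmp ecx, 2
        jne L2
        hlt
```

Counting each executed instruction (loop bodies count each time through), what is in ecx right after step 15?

6

edx=11
ecx=9
edx=11<<2=44
edx=44-19=25
ecx=9-1=8
cmp ecx, 2  (cmp 8,2)
jne L2: taken
edx=25<<2=100
edx=100-19=81
ecx=8-1=7
cmp ecx, 2  (cmp 7,2)
jne L2: taken
edx=81<<2=324
edx=324-19=305
ecx=7-1=6
After step 15: ecx = 6.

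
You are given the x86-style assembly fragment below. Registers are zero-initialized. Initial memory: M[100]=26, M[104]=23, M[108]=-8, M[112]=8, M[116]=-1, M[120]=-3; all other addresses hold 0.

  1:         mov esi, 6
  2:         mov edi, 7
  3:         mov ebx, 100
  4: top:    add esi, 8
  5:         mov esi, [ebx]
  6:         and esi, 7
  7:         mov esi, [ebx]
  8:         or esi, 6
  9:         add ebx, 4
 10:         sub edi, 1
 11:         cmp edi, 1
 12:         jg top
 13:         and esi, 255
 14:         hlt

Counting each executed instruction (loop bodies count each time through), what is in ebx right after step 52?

120

after mov esi, 6: esi=6
after mov edi, 7: edi=7
after mov ebx, 100: ebx=100
after add esi, 8: esi=6+8=14
after mov esi, [ebx]: esi=M[100]=26
after and esi, 7: esi=26&7=2
after mov esi, [ebx]: esi=M[100]=26
after or esi, 6: esi=26|6=30
after add ebx, 4: ebx=100+4=104
after sub edi, 1: edi=7-1=6
cmp edi, 1  (cmp 6,1)
jg top: taken
after add esi, 8: esi=30+8=38
after mov esi, [ebx]: esi=M[104]=23
after and esi, 7: esi=23&7=7
after mov esi, [ebx]: esi=M[104]=23
after or esi, 6: esi=23|6=23
after add ebx, 4: ebx=104+4=108
after sub edi, 1: edi=6-1=5
cmp edi, 1  (cmp 5,1)
jg top: taken
after add esi, 8: esi=23+8=31
after mov esi, [ebx]: esi=M[108]=-8
after and esi, 7: esi=(-8)&7=0
after mov esi, [ebx]: esi=M[108]=-8
after or esi, 6: esi=(-8)|6=-2
after add ebx, 4: ebx=108+4=112
after sub edi, 1: edi=5-1=4
cmp edi, 1  (cmp 4,1)
jg top: taken
after add esi, 8: esi=(-2)+8=6
after mov esi, [ebx]: esi=M[112]=8
after and esi, 7: esi=8&7=0
after mov esi, [ebx]: esi=M[112]=8
after or esi, 6: esi=8|6=14
after add ebx, 4: ebx=112+4=116
after sub edi, 1: edi=4-1=3
cmp edi, 1  (cmp 3,1)
jg top: taken
after add esi, 8: esi=14+8=22
after mov esi, [ebx]: esi=M[116]=-1
after and esi, 7: esi=(-1)&7=7
after mov esi, [ebx]: esi=M[116]=-1
after or esi, 6: esi=(-1)|6=-1
after add ebx, 4: ebx=116+4=120
after sub edi, 1: edi=3-1=2
cmp edi, 1  (cmp 2,1)
jg top: taken
after add esi, 8: esi=(-1)+8=7
after mov esi, [ebx]: esi=M[120]=-3
after and esi, 7: esi=(-3)&7=5
after mov esi, [ebx]: esi=M[120]=-3
After step 52: ebx = 120.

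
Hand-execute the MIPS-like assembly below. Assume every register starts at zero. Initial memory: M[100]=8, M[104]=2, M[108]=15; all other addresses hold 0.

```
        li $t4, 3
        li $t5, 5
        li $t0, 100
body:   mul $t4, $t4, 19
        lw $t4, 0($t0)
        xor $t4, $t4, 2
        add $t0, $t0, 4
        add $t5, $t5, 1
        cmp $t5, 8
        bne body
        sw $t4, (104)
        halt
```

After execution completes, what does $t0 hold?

112

li $t4, 3 → $t4=3
li $t5, 5 → $t5=5
li $t0, 100 → $t0=100
mul $t4, $t4, 19 → $t4=3*19=57
lw $t4, 0($t0) → $t4=M[100]=8
xor $t4, $t4, 2 → $t4=8^2=10
add $t0, $t0, 4 → $t0=100+4=104
add $t5, $t5, 1 → $t5=5+1=6
cmp $t5, 8  (cmp 6,8)
bne body: taken
mul $t4, $t4, 19 → $t4=10*19=190
lw $t4, 0($t0) → $t4=M[104]=2
xor $t4, $t4, 2 → $t4=2^2=0
add $t0, $t0, 4 → $t0=104+4=108
add $t5, $t5, 1 → $t5=6+1=7
cmp $t5, 8  (cmp 7,8)
bne body: taken
mul $t4, $t4, 19 → $t4=0*19=0
lw $t4, 0($t0) → $t4=M[108]=15
xor $t4, $t4, 2 → $t4=15^2=13
add $t0, $t0, 4 → $t0=108+4=112
add $t5, $t5, 1 → $t5=7+1=8
cmp $t5, 8  (cmp 8,8)
bne body: not taken
sw $t4, (104) → M[104]=13
halt.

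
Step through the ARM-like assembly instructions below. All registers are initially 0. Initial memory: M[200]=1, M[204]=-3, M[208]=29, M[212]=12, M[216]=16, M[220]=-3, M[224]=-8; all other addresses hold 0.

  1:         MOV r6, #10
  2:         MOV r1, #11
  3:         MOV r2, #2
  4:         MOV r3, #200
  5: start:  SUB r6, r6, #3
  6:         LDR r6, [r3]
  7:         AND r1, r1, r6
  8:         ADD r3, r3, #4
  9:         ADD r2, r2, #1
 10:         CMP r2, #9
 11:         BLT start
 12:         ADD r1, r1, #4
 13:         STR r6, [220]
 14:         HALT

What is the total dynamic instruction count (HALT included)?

r6=10
r1=11
r2=2
r3=200
r6=10-3=7
r6=M[200]=1
r1=11&1=1
r3=200+4=204
r2=2+1=3
CMP r2, #9  (cmp 3,9)
BLT start: taken
r6=1-3=-2
r6=M[204]=-3
r1=1&(-3)=1
r3=204+4=208
r2=3+1=4
CMP r2, #9  (cmp 4,9)
BLT start: taken
r6=(-3)-3=-6
r6=M[208]=29
r1=1&29=1
r3=208+4=212
r2=4+1=5
CMP r2, #9  (cmp 5,9)
BLT start: taken
r6=29-3=26
r6=M[212]=12
r1=1&12=0
r3=212+4=216
r2=5+1=6
CMP r2, #9  (cmp 6,9)
BLT start: taken
r6=12-3=9
r6=M[216]=16
r1=0&16=0
r3=216+4=220
r2=6+1=7
CMP r2, #9  (cmp 7,9)
BLT start: taken
r6=16-3=13
r6=M[220]=-3
r1=0&(-3)=0
r3=220+4=224
r2=7+1=8
CMP r2, #9  (cmp 8,9)
BLT start: taken
r6=(-3)-3=-6
r6=M[224]=-8
r1=0&(-8)=0
r3=224+4=228
r2=8+1=9
CMP r2, #9  (cmp 9,9)
BLT start: not taken
r1=0+4=4
STR r6, [220] → M[220]=-8
halt.
Total executed instructions: 56.

56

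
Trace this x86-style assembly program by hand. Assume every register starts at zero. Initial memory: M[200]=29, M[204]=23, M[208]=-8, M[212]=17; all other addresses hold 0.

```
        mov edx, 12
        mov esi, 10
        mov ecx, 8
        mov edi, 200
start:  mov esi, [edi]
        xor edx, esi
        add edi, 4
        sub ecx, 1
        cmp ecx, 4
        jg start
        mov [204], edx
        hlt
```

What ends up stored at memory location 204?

edx=12
esi=10
ecx=8
edi=200
esi=M[200]=29
edx=12^29=17
edi=200+4=204
ecx=8-1=7
cmp ecx, 4  (cmp 7,4)
jg start: taken
esi=M[204]=23
edx=17^23=6
edi=204+4=208
ecx=7-1=6
cmp ecx, 4  (cmp 6,4)
jg start: taken
esi=M[208]=-8
edx=6^(-8)=-2
edi=208+4=212
ecx=6-1=5
cmp ecx, 4  (cmp 5,4)
jg start: taken
esi=M[212]=17
edx=(-2)^17=-17
edi=212+4=216
ecx=5-1=4
cmp ecx, 4  (cmp 4,4)
jg start: not taken
mov [204], edx → M[204]=-17
halt.

-17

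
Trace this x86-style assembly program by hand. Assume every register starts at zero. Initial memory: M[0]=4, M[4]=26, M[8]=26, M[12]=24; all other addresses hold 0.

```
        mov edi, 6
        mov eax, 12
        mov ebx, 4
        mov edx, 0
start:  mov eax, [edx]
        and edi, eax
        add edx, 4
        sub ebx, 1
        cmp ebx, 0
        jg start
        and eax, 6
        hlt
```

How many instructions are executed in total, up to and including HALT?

30

edi=6
eax=12
ebx=4
edx=0
eax=M[0]=4
edi=6&4=4
edx=0+4=4
ebx=4-1=3
cmp ebx, 0  (cmp 3,0)
jg start: taken
eax=M[4]=26
edi=4&26=0
edx=4+4=8
ebx=3-1=2
cmp ebx, 0  (cmp 2,0)
jg start: taken
eax=M[8]=26
edi=0&26=0
edx=8+4=12
ebx=2-1=1
cmp ebx, 0  (cmp 1,0)
jg start: taken
eax=M[12]=24
edi=0&24=0
edx=12+4=16
ebx=1-1=0
cmp ebx, 0  (cmp 0,0)
jg start: not taken
eax=24&6=0
halt.
Total executed instructions: 30.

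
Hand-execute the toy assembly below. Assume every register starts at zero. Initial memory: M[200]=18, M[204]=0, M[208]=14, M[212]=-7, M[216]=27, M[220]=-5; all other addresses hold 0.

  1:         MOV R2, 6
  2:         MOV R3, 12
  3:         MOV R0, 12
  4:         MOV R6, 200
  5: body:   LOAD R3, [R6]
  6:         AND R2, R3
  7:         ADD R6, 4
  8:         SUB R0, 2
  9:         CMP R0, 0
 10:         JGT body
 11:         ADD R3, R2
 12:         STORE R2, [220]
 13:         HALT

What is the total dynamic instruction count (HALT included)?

R2=6
R3=12
R0=12
R6=200
R3=M[200]=18
R2=6&18=2
R6=200+4=204
R0=12-2=10
CMP R0, 0  (cmp 10,0)
JGT body: taken
R3=M[204]=0
R2=2&0=0
R6=204+4=208
R0=10-2=8
CMP R0, 0  (cmp 8,0)
JGT body: taken
R3=M[208]=14
R2=0&14=0
R6=208+4=212
R0=8-2=6
CMP R0, 0  (cmp 6,0)
JGT body: taken
R3=M[212]=-7
R2=0&(-7)=0
R6=212+4=216
R0=6-2=4
CMP R0, 0  (cmp 4,0)
JGT body: taken
R3=M[216]=27
R2=0&27=0
R6=216+4=220
R0=4-2=2
CMP R0, 0  (cmp 2,0)
JGT body: taken
R3=M[220]=-5
R2=0&(-5)=0
R6=220+4=224
R0=2-2=0
CMP R0, 0  (cmp 0,0)
JGT body: not taken
R3=(-5)+0=-5
STORE R2, [220] → M[220]=0
halt.
Total executed instructions: 43.

43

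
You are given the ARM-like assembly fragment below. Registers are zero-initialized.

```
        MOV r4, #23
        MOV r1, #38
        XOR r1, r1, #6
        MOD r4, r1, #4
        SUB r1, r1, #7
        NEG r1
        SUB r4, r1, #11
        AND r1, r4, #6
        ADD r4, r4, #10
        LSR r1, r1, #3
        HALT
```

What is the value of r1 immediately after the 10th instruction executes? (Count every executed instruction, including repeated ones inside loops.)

after MOV r4, #23: r4=23
after MOV r1, #38: r1=38
after XOR r1, r1, #6: r1=38^6=32
after MOD r4, r1, #4: r4=32%4=0
after SUB r1, r1, #7: r1=32-7=25
after NEG r1: r1=-(25)=-25
after SUB r4, r1, #11: r4=(-25)-11=-36
after AND r1, r4, #6: r1=(-36)&6=4
after ADD r4, r4, #10: r4=(-36)+10=-26
after LSR r1, r1, #3: r1=4>>3=0
After step 10: r1 = 0.

0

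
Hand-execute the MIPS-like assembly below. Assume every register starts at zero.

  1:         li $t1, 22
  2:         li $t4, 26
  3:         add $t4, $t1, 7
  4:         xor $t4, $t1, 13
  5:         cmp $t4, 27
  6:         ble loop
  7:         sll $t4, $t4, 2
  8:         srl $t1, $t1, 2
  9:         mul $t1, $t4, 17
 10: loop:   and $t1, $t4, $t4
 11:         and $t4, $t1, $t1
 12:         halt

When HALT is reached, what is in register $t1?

27

$t1=22
$t4=26
$t4=22+7=29
$t4=22^13=27
cmp $t4, 27  (cmp 27,27)
ble loop: taken
$t1=27&27=27
$t4=27&27=27
halt.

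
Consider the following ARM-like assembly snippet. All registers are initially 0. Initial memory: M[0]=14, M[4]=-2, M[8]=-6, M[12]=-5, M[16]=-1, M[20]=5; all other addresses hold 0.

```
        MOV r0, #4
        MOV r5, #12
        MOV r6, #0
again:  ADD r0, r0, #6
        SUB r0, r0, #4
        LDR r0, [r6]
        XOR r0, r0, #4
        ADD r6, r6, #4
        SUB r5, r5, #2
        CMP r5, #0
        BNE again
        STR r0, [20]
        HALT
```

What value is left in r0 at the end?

1

MOV r0, #4 → r0=4
MOV r5, #12 → r5=12
MOV r6, #0 → r6=0
ADD r0, r0, #6 → r0=4+6=10
SUB r0, r0, #4 → r0=10-4=6
LDR r0, [r6] → r0=M[0]=14
XOR r0, r0, #4 → r0=14^4=10
ADD r6, r6, #4 → r6=0+4=4
SUB r5, r5, #2 → r5=12-2=10
CMP r5, #0  (cmp 10,0)
BNE again: taken
ADD r0, r0, #6 → r0=10+6=16
SUB r0, r0, #4 → r0=16-4=12
LDR r0, [r6] → r0=M[4]=-2
XOR r0, r0, #4 → r0=(-2)^4=-6
ADD r6, r6, #4 → r6=4+4=8
SUB r5, r5, #2 → r5=10-2=8
CMP r5, #0  (cmp 8,0)
BNE again: taken
ADD r0, r0, #6 → r0=(-6)+6=0
SUB r0, r0, #4 → r0=0-4=-4
LDR r0, [r6] → r0=M[8]=-6
XOR r0, r0, #4 → r0=(-6)^4=-2
ADD r6, r6, #4 → r6=8+4=12
SUB r5, r5, #2 → r5=8-2=6
CMP r5, #0  (cmp 6,0)
BNE again: taken
ADD r0, r0, #6 → r0=(-2)+6=4
SUB r0, r0, #4 → r0=4-4=0
LDR r0, [r6] → r0=M[12]=-5
XOR r0, r0, #4 → r0=(-5)^4=-1
ADD r6, r6, #4 → r6=12+4=16
SUB r5, r5, #2 → r5=6-2=4
CMP r5, #0  (cmp 4,0)
BNE again: taken
ADD r0, r0, #6 → r0=(-1)+6=5
SUB r0, r0, #4 → r0=5-4=1
LDR r0, [r6] → r0=M[16]=-1
XOR r0, r0, #4 → r0=(-1)^4=-5
ADD r6, r6, #4 → r6=16+4=20
SUB r5, r5, #2 → r5=4-2=2
CMP r5, #0  (cmp 2,0)
BNE again: taken
ADD r0, r0, #6 → r0=(-5)+6=1
SUB r0, r0, #4 → r0=1-4=-3
LDR r0, [r6] → r0=M[20]=5
XOR r0, r0, #4 → r0=5^4=1
ADD r6, r6, #4 → r6=20+4=24
SUB r5, r5, #2 → r5=2-2=0
CMP r5, #0  (cmp 0,0)
BNE again: not taken
STR r0, [20] → M[20]=1
halt.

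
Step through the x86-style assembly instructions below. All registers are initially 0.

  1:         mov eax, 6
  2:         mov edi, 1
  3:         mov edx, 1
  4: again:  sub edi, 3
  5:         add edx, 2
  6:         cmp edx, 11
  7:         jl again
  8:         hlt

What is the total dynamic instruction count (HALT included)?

24

after mov eax, 6: eax=6
after mov edi, 1: edi=1
after mov edx, 1: edx=1
after sub edi, 3: edi=1-3=-2
after add edx, 2: edx=1+2=3
cmp edx, 11  (cmp 3,11)
jl again: taken
after sub edi, 3: edi=(-2)-3=-5
after add edx, 2: edx=3+2=5
cmp edx, 11  (cmp 5,11)
jl again: taken
after sub edi, 3: edi=(-5)-3=-8
after add edx, 2: edx=5+2=7
cmp edx, 11  (cmp 7,11)
jl again: taken
after sub edi, 3: edi=(-8)-3=-11
after add edx, 2: edx=7+2=9
cmp edx, 11  (cmp 9,11)
jl again: taken
after sub edi, 3: edi=(-11)-3=-14
after add edx, 2: edx=9+2=11
cmp edx, 11  (cmp 11,11)
jl again: not taken
halt.
Total executed instructions: 24.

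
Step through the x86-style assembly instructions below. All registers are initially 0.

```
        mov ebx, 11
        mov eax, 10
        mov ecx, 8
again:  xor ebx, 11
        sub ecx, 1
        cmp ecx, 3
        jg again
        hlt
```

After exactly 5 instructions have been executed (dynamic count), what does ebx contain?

ebx=11
eax=10
ecx=8
ebx=11^11=0
ecx=8-1=7
After step 5: ebx = 0.

0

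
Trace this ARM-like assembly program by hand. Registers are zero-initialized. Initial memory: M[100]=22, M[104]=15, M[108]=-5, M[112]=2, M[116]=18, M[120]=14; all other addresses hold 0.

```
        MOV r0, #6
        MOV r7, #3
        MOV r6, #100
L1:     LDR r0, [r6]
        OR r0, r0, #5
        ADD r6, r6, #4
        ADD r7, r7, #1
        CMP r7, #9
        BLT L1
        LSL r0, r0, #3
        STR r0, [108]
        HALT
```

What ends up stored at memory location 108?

120

MOV r0, #6 → r0=6
MOV r7, #3 → r7=3
MOV r6, #100 → r6=100
LDR r0, [r6] → r0=M[100]=22
OR r0, r0, #5 → r0=22|5=23
ADD r6, r6, #4 → r6=100+4=104
ADD r7, r7, #1 → r7=3+1=4
CMP r7, #9  (cmp 4,9)
BLT L1: taken
LDR r0, [r6] → r0=M[104]=15
OR r0, r0, #5 → r0=15|5=15
ADD r6, r6, #4 → r6=104+4=108
ADD r7, r7, #1 → r7=4+1=5
CMP r7, #9  (cmp 5,9)
BLT L1: taken
LDR r0, [r6] → r0=M[108]=-5
OR r0, r0, #5 → r0=(-5)|5=-1
ADD r6, r6, #4 → r6=108+4=112
ADD r7, r7, #1 → r7=5+1=6
CMP r7, #9  (cmp 6,9)
BLT L1: taken
LDR r0, [r6] → r0=M[112]=2
OR r0, r0, #5 → r0=2|5=7
ADD r6, r6, #4 → r6=112+4=116
ADD r7, r7, #1 → r7=6+1=7
CMP r7, #9  (cmp 7,9)
BLT L1: taken
LDR r0, [r6] → r0=M[116]=18
OR r0, r0, #5 → r0=18|5=23
ADD r6, r6, #4 → r6=116+4=120
ADD r7, r7, #1 → r7=7+1=8
CMP r7, #9  (cmp 8,9)
BLT L1: taken
LDR r0, [r6] → r0=M[120]=14
OR r0, r0, #5 → r0=14|5=15
ADD r6, r6, #4 → r6=120+4=124
ADD r7, r7, #1 → r7=8+1=9
CMP r7, #9  (cmp 9,9)
BLT L1: not taken
LSL r0, r0, #3 → r0=15<<3=120
STR r0, [108] → M[108]=120
halt.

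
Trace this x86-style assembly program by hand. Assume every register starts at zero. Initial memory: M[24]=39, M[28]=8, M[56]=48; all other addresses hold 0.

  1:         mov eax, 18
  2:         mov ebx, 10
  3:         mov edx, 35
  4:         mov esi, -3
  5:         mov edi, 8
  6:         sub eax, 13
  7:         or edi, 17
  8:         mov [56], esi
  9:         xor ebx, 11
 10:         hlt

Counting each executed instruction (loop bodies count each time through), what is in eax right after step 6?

5

after mov eax, 18: eax=18
after mov ebx, 10: ebx=10
after mov edx, 35: edx=35
after mov esi, -3: esi=-3
after mov edi, 8: edi=8
after sub eax, 13: eax=18-13=5
After step 6: eax = 5.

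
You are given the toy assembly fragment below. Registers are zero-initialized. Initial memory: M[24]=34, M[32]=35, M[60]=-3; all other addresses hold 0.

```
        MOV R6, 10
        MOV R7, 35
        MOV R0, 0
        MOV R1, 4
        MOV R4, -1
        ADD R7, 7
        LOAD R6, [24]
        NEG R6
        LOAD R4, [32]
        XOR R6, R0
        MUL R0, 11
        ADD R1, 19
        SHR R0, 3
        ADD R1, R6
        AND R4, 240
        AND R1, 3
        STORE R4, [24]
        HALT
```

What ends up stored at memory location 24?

MOV R6, 10 → R6=10
MOV R7, 35 → R7=35
MOV R0, 0 → R0=0
MOV R1, 4 → R1=4
MOV R4, -1 → R4=-1
ADD R7, 7 → R7=35+7=42
LOAD R6, [24] → R6=M[24]=34
NEG R6 → R6=-(34)=-34
LOAD R4, [32] → R4=M[32]=35
XOR R6, R0 → R6=(-34)^0=-34
MUL R0, 11 → R0=0*11=0
ADD R1, 19 → R1=4+19=23
SHR R0, 3 → R0=0>>3=0
ADD R1, R6 → R1=23+(-34)=-11
AND R4, 240 → R4=35&240=32
AND R1, 3 → R1=(-11)&3=1
STORE R4, [24] → M[24]=32
halt.

32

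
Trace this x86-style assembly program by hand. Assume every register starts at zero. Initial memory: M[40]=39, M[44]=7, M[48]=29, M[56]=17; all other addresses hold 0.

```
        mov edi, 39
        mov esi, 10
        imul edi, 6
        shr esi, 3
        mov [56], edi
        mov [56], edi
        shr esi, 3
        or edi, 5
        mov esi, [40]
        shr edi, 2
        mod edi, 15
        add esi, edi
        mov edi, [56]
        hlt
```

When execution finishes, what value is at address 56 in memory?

234

after mov edi, 39: edi=39
after mov esi, 10: esi=10
after imul edi, 6: edi=39*6=234
after shr esi, 3: esi=10>>3=1
mov [56], edi → M[56]=234
mov [56], edi → M[56]=234
after shr esi, 3: esi=1>>3=0
after or edi, 5: edi=234|5=239
after mov esi, [40]: esi=M[40]=39
after shr edi, 2: edi=239>>2=59
after mod edi, 15: edi=59%15=14
after add esi, edi: esi=39+14=53
after mov edi, [56]: edi=M[56]=234
halt.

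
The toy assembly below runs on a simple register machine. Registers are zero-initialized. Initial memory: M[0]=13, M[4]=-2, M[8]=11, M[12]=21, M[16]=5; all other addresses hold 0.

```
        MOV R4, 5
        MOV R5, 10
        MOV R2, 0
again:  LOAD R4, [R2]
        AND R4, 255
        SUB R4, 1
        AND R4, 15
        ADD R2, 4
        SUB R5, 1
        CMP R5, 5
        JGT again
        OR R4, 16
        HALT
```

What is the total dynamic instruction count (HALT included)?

45

R4=5
R5=10
R2=0
R4=M[0]=13
R4=13&255=13
R4=13-1=12
R4=12&15=12
R2=0+4=4
R5=10-1=9
CMP R5, 5  (cmp 9,5)
JGT again: taken
R4=M[4]=-2
R4=(-2)&255=254
R4=254-1=253
R4=253&15=13
R2=4+4=8
R5=9-1=8
CMP R5, 5  (cmp 8,5)
JGT again: taken
R4=M[8]=11
R4=11&255=11
R4=11-1=10
R4=10&15=10
R2=8+4=12
R5=8-1=7
CMP R5, 5  (cmp 7,5)
JGT again: taken
R4=M[12]=21
R4=21&255=21
R4=21-1=20
R4=20&15=4
R2=12+4=16
R5=7-1=6
CMP R5, 5  (cmp 6,5)
JGT again: taken
R4=M[16]=5
R4=5&255=5
R4=5-1=4
R4=4&15=4
R2=16+4=20
R5=6-1=5
CMP R5, 5  (cmp 5,5)
JGT again: not taken
R4=4|16=20
halt.
Total executed instructions: 45.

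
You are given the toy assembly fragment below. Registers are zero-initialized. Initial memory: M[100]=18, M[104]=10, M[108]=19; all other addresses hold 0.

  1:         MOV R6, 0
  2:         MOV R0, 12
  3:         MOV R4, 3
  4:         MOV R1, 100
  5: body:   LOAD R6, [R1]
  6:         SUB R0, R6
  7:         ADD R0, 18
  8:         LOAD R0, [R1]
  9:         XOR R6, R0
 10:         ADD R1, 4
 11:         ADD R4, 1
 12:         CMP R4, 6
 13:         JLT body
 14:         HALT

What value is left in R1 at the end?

112

after MOV R6, 0: R6=0
after MOV R0, 12: R0=12
after MOV R4, 3: R4=3
after MOV R1, 100: R1=100
after LOAD R6, [R1]: R6=M[100]=18
after SUB R0, R6: R0=12-18=-6
after ADD R0, 18: R0=(-6)+18=12
after LOAD R0, [R1]: R0=M[100]=18
after XOR R6, R0: R6=18^18=0
after ADD R1, 4: R1=100+4=104
after ADD R4, 1: R4=3+1=4
CMP R4, 6  (cmp 4,6)
JLT body: taken
after LOAD R6, [R1]: R6=M[104]=10
after SUB R0, R6: R0=18-10=8
after ADD R0, 18: R0=8+18=26
after LOAD R0, [R1]: R0=M[104]=10
after XOR R6, R0: R6=10^10=0
after ADD R1, 4: R1=104+4=108
after ADD R4, 1: R4=4+1=5
CMP R4, 6  (cmp 5,6)
JLT body: taken
after LOAD R6, [R1]: R6=M[108]=19
after SUB R0, R6: R0=10-19=-9
after ADD R0, 18: R0=(-9)+18=9
after LOAD R0, [R1]: R0=M[108]=19
after XOR R6, R0: R6=19^19=0
after ADD R1, 4: R1=108+4=112
after ADD R4, 1: R4=5+1=6
CMP R4, 6  (cmp 6,6)
JLT body: not taken
halt.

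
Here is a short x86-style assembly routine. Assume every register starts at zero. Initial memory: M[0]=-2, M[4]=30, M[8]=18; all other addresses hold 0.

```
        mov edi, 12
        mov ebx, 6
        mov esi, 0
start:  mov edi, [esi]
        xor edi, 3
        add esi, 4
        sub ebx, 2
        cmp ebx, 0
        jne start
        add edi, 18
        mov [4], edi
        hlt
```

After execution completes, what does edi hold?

edi=12
ebx=6
esi=0
edi=M[0]=-2
edi=(-2)^3=-3
esi=0+4=4
ebx=6-2=4
cmp ebx, 0  (cmp 4,0)
jne start: taken
edi=M[4]=30
edi=30^3=29
esi=4+4=8
ebx=4-2=2
cmp ebx, 0  (cmp 2,0)
jne start: taken
edi=M[8]=18
edi=18^3=17
esi=8+4=12
ebx=2-2=0
cmp ebx, 0  (cmp 0,0)
jne start: not taken
edi=17+18=35
mov [4], edi → M[4]=35
halt.

35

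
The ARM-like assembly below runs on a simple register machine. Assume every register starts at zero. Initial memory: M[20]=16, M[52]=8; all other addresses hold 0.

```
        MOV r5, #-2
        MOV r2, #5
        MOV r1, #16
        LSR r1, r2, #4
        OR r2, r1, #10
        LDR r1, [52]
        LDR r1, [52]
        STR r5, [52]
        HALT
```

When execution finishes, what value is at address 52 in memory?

MOV r5, #-2 → r5=-2
MOV r2, #5 → r2=5
MOV r1, #16 → r1=16
LSR r1, r2, #4 → r1=5>>4=0
OR r2, r1, #10 → r2=0|10=10
LDR r1, [52] → r1=M[52]=8
LDR r1, [52] → r1=M[52]=8
STR r5, [52] → M[52]=-2
halt.

-2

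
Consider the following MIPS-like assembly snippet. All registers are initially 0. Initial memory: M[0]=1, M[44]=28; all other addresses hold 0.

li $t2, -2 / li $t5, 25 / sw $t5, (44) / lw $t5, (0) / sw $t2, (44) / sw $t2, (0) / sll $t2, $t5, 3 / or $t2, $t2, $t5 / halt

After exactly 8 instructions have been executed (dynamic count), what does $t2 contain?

$t2=-2
$t5=25
sw $t5, (44) → M[44]=25
$t5=M[0]=1
sw $t2, (44) → M[44]=-2
sw $t2, (0) → M[0]=-2
$t2=1<<3=8
$t2=8|1=9
After step 8: $t2 = 9.

9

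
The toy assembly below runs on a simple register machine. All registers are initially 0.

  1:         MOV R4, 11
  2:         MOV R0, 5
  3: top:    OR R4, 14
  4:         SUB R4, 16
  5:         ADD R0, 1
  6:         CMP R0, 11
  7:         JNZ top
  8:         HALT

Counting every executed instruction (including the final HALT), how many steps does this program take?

33

R4=11
R0=5
R4=11|14=15
R4=15-16=-1
R0=5+1=6
CMP R0, 11  (cmp 6,11)
JNZ top: taken
R4=(-1)|14=-1
R4=(-1)-16=-17
R0=6+1=7
CMP R0, 11  (cmp 7,11)
JNZ top: taken
R4=(-17)|14=-17
R4=(-17)-16=-33
R0=7+1=8
CMP R0, 11  (cmp 8,11)
JNZ top: taken
R4=(-33)|14=-33
R4=(-33)-16=-49
R0=8+1=9
CMP R0, 11  (cmp 9,11)
JNZ top: taken
R4=(-49)|14=-49
R4=(-49)-16=-65
R0=9+1=10
CMP R0, 11  (cmp 10,11)
JNZ top: taken
R4=(-65)|14=-65
R4=(-65)-16=-81
R0=10+1=11
CMP R0, 11  (cmp 11,11)
JNZ top: not taken
halt.
Total executed instructions: 33.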